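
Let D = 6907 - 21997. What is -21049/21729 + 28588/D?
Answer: -52156559/18216145 ≈ -2.8632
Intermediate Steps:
D = -15090
-21049/21729 + 28588/D = -21049/21729 + 28588/(-15090) = -21049*1/21729 + 28588*(-1/15090) = -21049/21729 - 14294/7545 = -52156559/18216145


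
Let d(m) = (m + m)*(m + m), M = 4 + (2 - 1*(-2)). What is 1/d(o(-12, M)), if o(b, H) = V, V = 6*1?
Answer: 1/144 ≈ 0.0069444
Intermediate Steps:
M = 8 (M = 4 + (2 + 2) = 4 + 4 = 8)
V = 6
o(b, H) = 6
d(m) = 4*m**2 (d(m) = (2*m)*(2*m) = 4*m**2)
1/d(o(-12, M)) = 1/(4*6**2) = 1/(4*36) = 1/144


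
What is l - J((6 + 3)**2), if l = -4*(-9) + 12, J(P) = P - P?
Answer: 48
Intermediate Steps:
J(P) = 0
l = 48 (l = 36 + 12 = 48)
l - J((6 + 3)**2) = 48 - 1*0 = 48 + 0 = 48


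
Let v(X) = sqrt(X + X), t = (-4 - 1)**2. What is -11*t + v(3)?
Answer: -275 + sqrt(6) ≈ -272.55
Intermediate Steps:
t = 25 (t = (-5)**2 = 25)
v(X) = sqrt(2)*sqrt(X) (v(X) = sqrt(2*X) = sqrt(2)*sqrt(X))
-11*t + v(3) = -11*25 + sqrt(2)*sqrt(3) = -275 + sqrt(6)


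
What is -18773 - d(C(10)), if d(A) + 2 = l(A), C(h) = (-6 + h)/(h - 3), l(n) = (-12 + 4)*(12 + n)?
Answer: -130693/7 ≈ -18670.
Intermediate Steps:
l(n) = -96 - 8*n (l(n) = -8*(12 + n) = -96 - 8*n)
C(h) = (-6 + h)/(-3 + h)
d(A) = -98 - 8*A (d(A) = -2 + (-96 - 8*A) = -98 - 8*A)
-18773 - d(C(10)) = -18773 - (-98 - 8*(-6 + 10)/(-3 + 10)) = -18773 - (-98 - 8*4/7) = -18773 - (-98 - 32/7) = -18773 - 1*(-718/7) = -18773 + 718/7 = -130693/7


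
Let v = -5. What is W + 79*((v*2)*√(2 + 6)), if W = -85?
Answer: -85 - 1580*√2 ≈ -2319.5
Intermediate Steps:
W + 79*((v*2)*√(2 + 6)) = -85 + 79*((-5*2)*√(2 + 6)) = -85 + 79*(-20*√2) = -85 - 1580*√2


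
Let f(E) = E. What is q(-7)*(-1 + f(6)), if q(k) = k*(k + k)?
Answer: 490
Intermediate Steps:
q(k) = 2*k² (q(k) = k*(2*k) = 2*k²)
q(-7)*(-1 + f(6)) = (2*(-7)²)*(-1 + 6) = (2*49)*5 = 98*5 = 490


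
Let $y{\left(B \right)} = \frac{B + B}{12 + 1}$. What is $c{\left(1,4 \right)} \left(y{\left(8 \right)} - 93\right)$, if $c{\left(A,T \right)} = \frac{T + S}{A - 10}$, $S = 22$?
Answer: $\frac{2386}{9} \approx 265.11$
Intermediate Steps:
$c{\left(A,T \right)} = \frac{22 + T}{-10 + A}$ ($c{\left(A,T \right)} = \frac{T + 22}{A - 10} = \frac{22 + T}{-10 + A}$)
$y{\left(B \right)} = \frac{2 B}{13}$
$c{\left(1,4 \right)} \left(y{\left(8 \right)} - 93\right) = \frac{22 + 4}{-10 + 1} \left(\frac{2}{13} \cdot 8 - 93\right) = \frac{1}{-9} \cdot 26 \left(\frac{16}{13} - 93\right) = \left(- \frac{1}{9}\right) 26 \left(- \frac{1193}{13}\right) = \left(- \frac{26}{9}\right) \left(- \frac{1193}{13}\right) = \frac{2386}{9}$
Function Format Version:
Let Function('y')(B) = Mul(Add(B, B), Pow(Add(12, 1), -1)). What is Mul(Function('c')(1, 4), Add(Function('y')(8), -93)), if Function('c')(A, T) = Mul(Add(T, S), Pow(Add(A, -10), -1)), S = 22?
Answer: Rational(2386, 9) ≈ 265.11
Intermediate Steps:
Function('c')(A, T) = Mul(Pow(Add(-10, A), -1), Add(22, T)) (Function('c')(A, T) = Mul(Add(T, 22), Pow(Add(A, -10), -1)) = Mul(Add(22, T), Pow(Add(-10, A), -1)) = Mul(Pow(Add(-10, A), -1), Add(22, T)))
Function('y')(B) = Mul(Rational(2, 13), B) (Function('y')(B) = Mul(Mul(2, B), Pow(13, -1)) = Mul(Mul(2, B), Rational(1, 13)) = Mul(Rational(2, 13), B))
Mul(Function('c')(1, 4), Add(Function('y')(8), -93)) = Mul(Mul(Pow(Add(-10, 1), -1), Add(22, 4)), Add(Mul(Rational(2, 13), 8), -93)) = Mul(Mul(Pow(-9, -1), 26), Add(Rational(16, 13), -93)) = Mul(Mul(Rational(-1, 9), 26), Rational(-1193, 13)) = Mul(Rational(-26, 9), Rational(-1193, 13)) = Rational(2386, 9)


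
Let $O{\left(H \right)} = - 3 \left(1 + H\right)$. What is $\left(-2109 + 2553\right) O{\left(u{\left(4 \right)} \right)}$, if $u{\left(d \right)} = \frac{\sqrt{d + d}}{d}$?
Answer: $-1332 - 666 \sqrt{2} \approx -2273.9$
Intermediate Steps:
$u{\left(d \right)} = \frac{\sqrt{2}}{\sqrt{d}}$ ($u{\left(d \right)} = \frac{\sqrt{2 d}}{d} = \frac{\sqrt{2} \sqrt{d}}{d} = \frac{\sqrt{2}}{\sqrt{d}}$)
$O{\left(H \right)} = -3 - 3 H$
$\left(-2109 + 2553\right) O{\left(u{\left(4 \right)} \right)} = \left(-2109 + 2553\right) \left(-3 - 3 \frac{\sqrt{2}}{2}\right) = 444 \left(-3 - 3 \sqrt{2} \cdot \frac{1}{2}\right) = 444 \left(-3 - 3 \frac{\sqrt{2}}{2}\right) = 444 \left(-3 - \frac{3 \sqrt{2}}{2}\right) = -1332 - 666 \sqrt{2}$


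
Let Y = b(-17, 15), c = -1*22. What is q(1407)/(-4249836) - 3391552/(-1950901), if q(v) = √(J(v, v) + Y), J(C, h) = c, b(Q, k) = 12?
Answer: 3391552/1950901 - I*√10/4249836 ≈ 1.7385 - 7.4409e-7*I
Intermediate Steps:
c = -22
J(C, h) = -22
Y = 12
q(v) = I*√10 (q(v) = √(-22 + 12) = √(-10) = I*√10)
q(1407)/(-4249836) - 3391552/(-1950901) = (I*√10)/(-4249836) - 3391552/(-1950901) = (I*√10)*(-1/4249836) - 3391552*(-1/1950901) = -I*√10/4249836 + 3391552/1950901 = 3391552/1950901 - I*√10/4249836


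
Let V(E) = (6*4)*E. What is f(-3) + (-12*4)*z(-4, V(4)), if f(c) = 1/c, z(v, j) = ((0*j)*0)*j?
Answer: -1/3 ≈ -0.33333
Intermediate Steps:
V(E) = 24*E
z(v, j) = 0 (z(v, j) = (0*0)*j = 0*j = 0)
f(-3) + (-12*4)*z(-4, V(4)) = 1/(-3) - 12*4*0 = -1/3 - 48*0 = -1/3 + 0 = -1/3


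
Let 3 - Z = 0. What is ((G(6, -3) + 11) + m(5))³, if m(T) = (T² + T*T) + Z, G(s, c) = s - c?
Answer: 389017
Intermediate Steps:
Z = 3 (Z = 3 - 1*0 = 3 + 0 = 3)
m(T) = 3 + 2*T² (m(T) = (T² + T*T) + 3 = (T² + T²) + 3 = 2*T² + 3 = 3 + 2*T²)
((G(6, -3) + 11) + m(5))³ = (((6 - 1*(-3)) + 11) + (3 + 2*5²))³ = (((6 + 3) + 11) + (3 + 2*25))³ = ((9 + 11) + (3 + 50))³ = (20 + 53)³ = 73³ = 389017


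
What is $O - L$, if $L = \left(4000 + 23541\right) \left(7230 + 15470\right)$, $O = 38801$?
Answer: $-625141899$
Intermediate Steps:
$L = 625180700$ ($L = 27541 \cdot 22700 = 625180700$)
$O - L = 38801 - 625180700 = -625141899$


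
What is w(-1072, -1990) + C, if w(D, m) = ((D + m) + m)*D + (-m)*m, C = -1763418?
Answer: -307774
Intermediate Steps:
w(D, m) = -m² + D*(D + 2*m) (w(D, m) = (D + 2*m)*D - m² = D*(D + 2*m) - m² = -m² + D*(D + 2*m))
w(-1072, -1990) + C = ((-1072)² - 1*(-1990)² + 2*(-1072)*(-1990)) - 1763418 = (1149184 - 1*3960100 + 4266560) - 1763418 = (1149184 - 3960100 + 4266560) - 1763418 = 1455644 - 1763418 = -307774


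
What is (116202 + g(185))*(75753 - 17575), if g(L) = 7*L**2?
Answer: 20698394306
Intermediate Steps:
(116202 + g(185))*(75753 - 17575) = (116202 + 7*185**2)*(75753 - 17575) = (116202 + 7*34225)*58178 = (116202 + 239575)*58178 = 355777*58178 = 20698394306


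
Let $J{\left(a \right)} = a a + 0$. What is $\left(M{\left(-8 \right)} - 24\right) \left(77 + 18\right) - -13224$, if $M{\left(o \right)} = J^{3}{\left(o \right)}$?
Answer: $24914624$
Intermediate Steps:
$J{\left(a \right)} = a^{2}$ ($J{\left(a \right)} = a^{2} + 0 = a^{2}$)
$M{\left(o \right)} = o^{6}$ ($M{\left(o \right)} = \left(o^{2}\right)^{3} = o^{6}$)
$\left(M{\left(-8 \right)} - 24\right) \left(77 + 18\right) - -13224 = \left(\left(-8\right)^{6} - 24\right) \left(77 + 18\right) - -13224 = \left(262144 - 24\right) 95 + 13224 = 262120 \cdot 95 + 13224 = 24901400 + 13224 = 24914624$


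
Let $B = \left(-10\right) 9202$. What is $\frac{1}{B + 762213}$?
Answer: $\frac{1}{670193} \approx 1.4921 \cdot 10^{-6}$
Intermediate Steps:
$B = -92020$
$\frac{1}{B + 762213} = \frac{1}{-92020 + 762213} = \frac{1}{670193}$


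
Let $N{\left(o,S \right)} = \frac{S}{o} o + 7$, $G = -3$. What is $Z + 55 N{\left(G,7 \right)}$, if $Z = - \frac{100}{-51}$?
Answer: $\frac{39370}{51} \approx 771.96$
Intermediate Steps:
$Z = \frac{100}{51}$ ($Z = \left(-100\right) \left(- \frac{1}{51}\right) = \frac{100}{51} \approx 1.9608$)
$N{\left(o,S \right)} = 7 + S$ ($N{\left(o,S \right)} = S + 7 = 7 + S$)
$Z + 55 N{\left(G,7 \right)} = \frac{100}{51} + 55 \left(7 + 7\right) = \frac{100}{51} + 55 \cdot 14 = \frac{100}{51} + 770 = \frac{39370}{51}$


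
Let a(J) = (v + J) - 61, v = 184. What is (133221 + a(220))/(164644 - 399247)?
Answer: -133564/234603 ≈ -0.56932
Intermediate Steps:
a(J) = 123 + J (a(J) = (184 + J) - 61 = 123 + J)
(133221 + a(220))/(164644 - 399247) = (133221 + (123 + 220))/(164644 - 399247) = (133221 + 343)/(-234603) = 133564*(-1/234603) = -133564/234603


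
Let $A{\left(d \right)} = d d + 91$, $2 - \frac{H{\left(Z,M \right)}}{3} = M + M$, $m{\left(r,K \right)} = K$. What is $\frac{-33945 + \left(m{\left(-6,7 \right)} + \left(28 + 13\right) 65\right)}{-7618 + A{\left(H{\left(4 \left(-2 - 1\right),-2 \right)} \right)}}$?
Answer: $\frac{31273}{7203} \approx 4.3417$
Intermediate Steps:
$H{\left(Z,M \right)} = 6 - 6 M$ ($H{\left(Z,M \right)} = 6 - 3 \left(M + M\right) = 6 - 3 \cdot 2 M = 6 - 6 M$)
$A{\left(d \right)} = 91 + d^{2}$ ($A{\left(d \right)} = d^{2} + 91 = 91 + d^{2}$)
$\frac{-33945 + \left(m{\left(-6,7 \right)} + \left(28 + 13\right) 65\right)}{-7618 + A{\left(H{\left(4 \left(-2 - 1\right),-2 \right)} \right)}} = \frac{-33945 + \left(7 + \left(28 + 13\right) 65\right)}{-7618 + \left(91 + \left(6 - -12\right)^{2}\right)} = \frac{-33945 + \left(7 + 41 \cdot 65\right)}{-7618 + \left(91 + \left(6 + 12\right)^{2}\right)} = \frac{-33945 + \left(7 + 2665\right)}{-7618 + \left(91 + 18^{2}\right)} = \frac{-33945 + 2672}{-7618 + \left(91 + 324\right)} = - \frac{31273}{-7618 + 415} = - \frac{31273}{-7203} = \left(-31273\right) \left(- \frac{1}{7203}\right) = \frac{31273}{7203}$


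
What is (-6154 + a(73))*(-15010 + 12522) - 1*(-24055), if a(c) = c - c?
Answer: 15335207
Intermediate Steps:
a(c) = 0
(-6154 + a(73))*(-15010 + 12522) - 1*(-24055) = (-6154 + 0)*(-15010 + 12522) - 1*(-24055) = -6154*(-2488) + 24055 = 15311152 + 24055 = 15335207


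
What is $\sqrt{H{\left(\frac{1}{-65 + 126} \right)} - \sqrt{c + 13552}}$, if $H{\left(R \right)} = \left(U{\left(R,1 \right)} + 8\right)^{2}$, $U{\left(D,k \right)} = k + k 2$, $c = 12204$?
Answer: $\sqrt{121 - 2 \sqrt{6439}} \approx 6.2839 i$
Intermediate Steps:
$U{\left(D,k \right)} = 3 k$ ($U{\left(D,k \right)} = k + 2 k = 3 k$)
$H{\left(R \right)} = 121$ ($H{\left(R \right)} = \left(3 \cdot 1 + 8\right)^{2} = \left(3 + 8\right)^{2} = 11^{2} = 121$)
$\sqrt{H{\left(\frac{1}{-65 + 126} \right)} - \sqrt{c + 13552}} = \sqrt{121 - \sqrt{12204 + 13552}} = \sqrt{121 - \sqrt{25756}} = \sqrt{121 - 2 \sqrt{6439}}$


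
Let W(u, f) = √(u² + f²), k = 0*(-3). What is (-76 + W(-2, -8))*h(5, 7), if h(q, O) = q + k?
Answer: -380 + 10*√17 ≈ -338.77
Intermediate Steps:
k = 0
W(u, f) = √(f² + u²)
h(q, O) = q (h(q, O) = q + 0 = q)
(-76 + W(-2, -8))*h(5, 7) = (-76 + √((-8)² + (-2)²))*5 = (-76 + √(64 + 4))*5 = (-76 + √68)*5 = (-76 + 2*√17)*5 = -380 + 10*√17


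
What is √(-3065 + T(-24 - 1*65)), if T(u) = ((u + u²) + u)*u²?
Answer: √61329238 ≈ 7831.3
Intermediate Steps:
T(u) = u²*(u² + 2*u) (T(u) = (u² + 2*u)*u² = u²*(u² + 2*u))
√(-3065 + T(-24 - 1*65)) = √(-3065 + (-24 - 1*65)³*(2 + (-24 - 1*65))) = √(-3065 + (-24 - 65)³*(2 + (-24 - 65))) = √(-3065 + (-89)³*(2 - 89)) = √(-3065 - 704969*(-87)) = √(-3065 + 61332303) = √61329238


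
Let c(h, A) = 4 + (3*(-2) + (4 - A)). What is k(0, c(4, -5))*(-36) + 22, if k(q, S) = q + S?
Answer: -230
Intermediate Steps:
c(h, A) = 2 - A (c(h, A) = 4 + (-6 + (4 - A)) = 4 + (-2 - A) = 2 - A)
k(q, S) = S + q
k(0, c(4, -5))*(-36) + 22 = ((2 - 1*(-5)) + 0)*(-36) + 22 = ((2 + 5) + 0)*(-36) + 22 = (7 + 0)*(-36) + 22 = 7*(-36) + 22 = -252 + 22 = -230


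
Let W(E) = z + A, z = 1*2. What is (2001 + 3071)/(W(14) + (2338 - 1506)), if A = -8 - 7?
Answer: 5072/819 ≈ 6.1929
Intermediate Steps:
A = -15
z = 2
W(E) = -13 (W(E) = 2 - 15 = -13)
(2001 + 3071)/(W(14) + (2338 - 1506)) = (2001 + 3071)/(-13 + (2338 - 1506)) = 5072/(-13 + 832) = 5072/819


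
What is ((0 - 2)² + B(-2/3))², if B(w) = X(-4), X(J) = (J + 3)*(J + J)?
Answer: 144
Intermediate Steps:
X(J) = 2*J*(3 + J) (X(J) = (3 + J)*(2*J) = 2*J*(3 + J))
B(w) = 8 (B(w) = 2*(-4)*(3 - 4) = 2*(-4)*(-1) = 8)
((0 - 2)² + B(-2/3))² = ((0 - 2)² + 8)² = ((-2)² + 8)² = (4 + 8)² = 12² = 144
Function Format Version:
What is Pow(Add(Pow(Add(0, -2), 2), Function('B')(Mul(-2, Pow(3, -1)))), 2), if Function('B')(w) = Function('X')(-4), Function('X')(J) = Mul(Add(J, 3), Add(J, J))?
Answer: 144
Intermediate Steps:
Function('X')(J) = Mul(2, J, Add(3, J)) (Function('X')(J) = Mul(Add(3, J), Mul(2, J)) = Mul(2, J, Add(3, J)))
Function('B')(w) = 8 (Function('B')(w) = Mul(2, -4, Add(3, -4)) = Mul(2, -4, -1) = 8)
Pow(Add(Pow(Add(0, -2), 2), Function('B')(Mul(-2, Pow(3, -1)))), 2) = Pow(Add(Pow(Add(0, -2), 2), 8), 2) = Pow(Add(Pow(-2, 2), 8), 2) = Pow(Add(4, 8), 2) = Pow(12, 2) = 144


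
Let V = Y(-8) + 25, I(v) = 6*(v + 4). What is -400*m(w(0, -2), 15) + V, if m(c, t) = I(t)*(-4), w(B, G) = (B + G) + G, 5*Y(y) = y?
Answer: 912117/5 ≈ 1.8242e+5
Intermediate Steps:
Y(y) = y/5
I(v) = 24 + 6*v (I(v) = 6*(4 + v) = 24 + 6*v)
w(B, G) = B + 2*G
V = 117/5 (V = (⅕)*(-8) + 25 = -8/5 + 25 = 117/5 ≈ 23.400)
m(c, t) = -96 - 24*t (m(c, t) = (24 + 6*t)*(-4) = -96 - 24*t)
-400*m(w(0, -2), 15) + V = -400*(-96 - 24*15) + 117/5 = -400*(-96 - 360) + 117/5 = -400*(-456) + 117/5 = 182400 + 117/5 = 912117/5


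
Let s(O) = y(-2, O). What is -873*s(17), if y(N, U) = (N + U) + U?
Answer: -27936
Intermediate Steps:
y(N, U) = N + 2*U
s(O) = -2 + 2*O
-873*s(17) = -873*(-2 + 2*17) = -873*(-2 + 34) = -873*32 = -27936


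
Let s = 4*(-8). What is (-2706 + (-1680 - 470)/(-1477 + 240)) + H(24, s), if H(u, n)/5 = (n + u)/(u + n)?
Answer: -3338987/1237 ≈ -2699.3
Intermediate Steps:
s = -32
H(u, n) = 5 (H(u, n) = 5*((n + u)/(u + n)) = 5*((n + u)/(n + u)) = 5*1 = 5)
(-2706 + (-1680 - 470)/(-1477 + 240)) + H(24, s) = (-2706 + (-1680 - 470)/(-1477 + 240)) + 5 = (-2706 - 2150/(-1237)) + 5 = (-2706 - 2150*(-1/1237)) + 5 = (-2706 + 2150/1237) + 5 = -3345172/1237 + 5 = -3338987/1237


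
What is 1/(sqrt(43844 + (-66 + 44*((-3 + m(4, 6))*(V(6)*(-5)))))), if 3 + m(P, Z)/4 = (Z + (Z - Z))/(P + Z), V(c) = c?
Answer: sqrt(60410)/60410 ≈ 0.0040686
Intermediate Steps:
m(P, Z) = -12 + 4*Z/(P + Z) (m(P, Z) = -12 + 4*((Z + (Z - Z))/(P + Z)) = -12 + 4*((Z + 0)/(P + Z)) = -12 + 4*(Z/(P + Z)) = -12 + 4*Z/(P + Z))
1/(sqrt(43844 + (-66 + 44*((-3 + m(4, 6))*(V(6)*(-5)))))) = 1/(sqrt(43844 + (-66 + 44*((-3 + 4*(-3*4 - 2*6)/(4 + 6))*(6*(-5)))))) = 1/(sqrt(43844 + (-66 + 44*((-3 + 4*(-12 - 12)/10)*(-30))))) = 1/(sqrt(43844 + (-66 + 44*((-3 + 4*(1/10)*(-24))*(-30))))) = 1/(sqrt(43844 + (-66 + 44*((-3 - 48/5)*(-30))))) = 1/(sqrt(43844 + (-66 + 44*(-63/5*(-30))))) = 1/(sqrt(43844 + (-66 + 44*378))) = 1/(sqrt(43844 + (-66 + 16632))) = 1/(sqrt(43844 + 16566)) = 1/(sqrt(60410)) = sqrt(60410)/60410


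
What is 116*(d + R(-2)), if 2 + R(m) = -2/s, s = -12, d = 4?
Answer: 754/3 ≈ 251.33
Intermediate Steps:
R(m) = -11/6 (R(m) = -2 - 2/(-12) = -2 - 2*(-1/12) = -2 + ⅙ = -11/6)
116*(d + R(-2)) = 116*(4 - 11/6) = 116*(13/6) = 754/3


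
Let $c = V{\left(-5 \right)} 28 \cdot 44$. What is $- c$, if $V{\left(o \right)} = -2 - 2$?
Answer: $4928$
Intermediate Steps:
$V{\left(o \right)} = -4$
$c = -4928$ ($c = \left(-4\right) 28 \cdot 44 = \left(-112\right) 44 = -4928$)
$- c = \left(-1\right) \left(-4928\right) = 4928$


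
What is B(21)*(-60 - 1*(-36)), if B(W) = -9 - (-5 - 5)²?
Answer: 2616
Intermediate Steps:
B(W) = -109 (B(W) = -9 - 1*(-10)² = -9 - 1*100 = -9 - 100 = -109)
B(21)*(-60 - 1*(-36)) = -109*(-60 - 1*(-36)) = -109*(-60 + 36) = -109*(-24) = 2616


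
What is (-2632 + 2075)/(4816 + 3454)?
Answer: -557/8270 ≈ -0.067352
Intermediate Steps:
(-2632 + 2075)/(4816 + 3454) = -557/8270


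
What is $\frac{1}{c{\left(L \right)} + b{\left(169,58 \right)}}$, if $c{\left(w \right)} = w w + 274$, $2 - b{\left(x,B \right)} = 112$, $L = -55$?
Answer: $\frac{1}{3189} \approx 0.00031358$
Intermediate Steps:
$b{\left(x,B \right)} = -110$ ($b{\left(x,B \right)} = 2 - 112 = -110$)
$c{\left(w \right)} = 274 + w^{2}$ ($c{\left(w \right)} = w^{2} + 274 = 274 + w^{2}$)
$\frac{1}{c{\left(L \right)} + b{\left(169,58 \right)}} = \frac{1}{\left(274 + \left(-55\right)^{2}\right) - 110} = \frac{1}{\left(274 + 3025\right) - 110} = \frac{1}{3299 - 110} = \frac{1}{3189}$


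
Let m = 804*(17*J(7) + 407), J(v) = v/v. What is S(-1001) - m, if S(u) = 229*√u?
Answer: -340896 + 229*I*√1001 ≈ -3.409e+5 + 7245.2*I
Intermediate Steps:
J(v) = 1
m = 340896 (m = 804*(17*1 + 407) = 804*(17 + 407) = 804*424 = 340896)
S(-1001) - m = 229*√(-1001) - 1*340896 = 229*(I*√1001) - 340896 = 229*I*√1001 - 340896 = -340896 + 229*I*√1001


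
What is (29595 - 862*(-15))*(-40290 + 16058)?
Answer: -1030465800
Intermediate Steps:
(29595 - 862*(-15))*(-40290 + 16058) = (29595 + 12930)*(-24232) = 42525*(-24232) = -1030465800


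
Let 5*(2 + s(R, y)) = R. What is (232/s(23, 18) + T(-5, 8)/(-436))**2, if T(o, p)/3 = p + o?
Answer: 255674843449/32126224 ≈ 7958.4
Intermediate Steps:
s(R, y) = -2 + R/5
T(o, p) = 3*o + 3*p (T(o, p) = 3*(p + o) = 3*(o + p) = 3*o + 3*p)
(232/s(23, 18) + T(-5, 8)/(-436))**2 = (232/(-2 + (1/5)*23) + (3*(-5) + 3*8)/(-436))**2 = (232/(-2 + 23/5) + (-15 + 24)*(-1/436))**2 = (232/(13/5) + 9*(-1/436))**2 = (232*(5/13) - 9/436)**2 = (1160/13 - 9/436)**2 = (505643/5668)**2 = 255674843449/32126224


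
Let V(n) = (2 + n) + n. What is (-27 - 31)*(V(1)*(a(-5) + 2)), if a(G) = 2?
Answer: -928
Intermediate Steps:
V(n) = 2 + 2*n
(-27 - 31)*(V(1)*(a(-5) + 2)) = (-27 - 31)*((2 + 2*1)*(2 + 2)) = -58*(2 + 2)*4 = -232*4 = -58*16 = -928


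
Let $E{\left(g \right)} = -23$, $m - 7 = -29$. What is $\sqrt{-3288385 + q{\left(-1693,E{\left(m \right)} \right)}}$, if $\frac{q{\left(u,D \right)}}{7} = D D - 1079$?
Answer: $i \sqrt{3292235} \approx 1814.5 i$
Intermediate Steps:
$m = -22$ ($m = 7 - 29 = -22$)
$q{\left(u,D \right)} = -7553 + 7 D^{2}$ ($q{\left(u,D \right)} = 7 \left(D D - 1079\right) = 7 \left(D^{2} - 1079\right) = 7 \left(-1079 + D^{2}\right) = -7553 + 7 D^{2}$)
$\sqrt{-3288385 + q{\left(-1693,E{\left(m \right)} \right)}} = \sqrt{-3288385 - \left(7553 - 7 \left(-23\right)^{2}\right)} = \sqrt{-3288385 + \left(-7553 + 7 \cdot 529\right)} = \sqrt{-3288385 + \left(-7553 + 3703\right)} = \sqrt{-3288385 - 3850} = \sqrt{-3292235} = i \sqrt{3292235}$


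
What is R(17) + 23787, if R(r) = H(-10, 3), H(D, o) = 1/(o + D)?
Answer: 166508/7 ≈ 23787.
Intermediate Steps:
H(D, o) = 1/(D + o)
R(r) = -⅐ (R(r) = 1/(-10 + 3) = 1/(-7) = -⅐)
R(17) + 23787 = -⅐ + 23787 = 166508/7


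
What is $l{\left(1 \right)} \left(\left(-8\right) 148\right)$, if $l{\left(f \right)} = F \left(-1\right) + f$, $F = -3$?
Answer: $-4736$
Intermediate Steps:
$l{\left(f \right)} = 3 + f$ ($l{\left(f \right)} = \left(-3\right) \left(-1\right) + f = 3 + f$)
$l{\left(1 \right)} \left(\left(-8\right) 148\right) = \left(3 + 1\right) \left(\left(-8\right) 148\right) = 4 \left(-1184\right) = -4736$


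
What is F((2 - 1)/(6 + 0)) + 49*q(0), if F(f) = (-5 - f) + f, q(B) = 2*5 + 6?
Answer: 779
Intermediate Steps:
q(B) = 16 (q(B) = 10 + 6 = 16)
F(f) = -5
F((2 - 1)/(6 + 0)) + 49*q(0) = -5 + 49*16 = -5 + 784 = 779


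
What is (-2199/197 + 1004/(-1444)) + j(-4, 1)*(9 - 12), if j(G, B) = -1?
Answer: -629935/71117 ≈ -8.8577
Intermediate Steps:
(-2199/197 + 1004/(-1444)) + j(-4, 1)*(9 - 12) = (-2199/197 + 1004/(-1444)) - (9 - 12) = (-2199*1/197 + 1004*(-1/1444)) - 1*(-3) = (-2199/197 - 251/361) + 3 = -843286/71117 + 3 = -629935/71117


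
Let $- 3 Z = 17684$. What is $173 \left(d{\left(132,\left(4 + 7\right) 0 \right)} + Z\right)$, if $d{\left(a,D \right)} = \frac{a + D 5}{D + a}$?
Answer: $- \frac{3058813}{3} \approx -1.0196 \cdot 10^{6}$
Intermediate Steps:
$Z = - \frac{17684}{3}$ ($Z = \left(- \frac{1}{3}\right) 17684 = - \frac{17684}{3} \approx -5894.7$)
$d{\left(a,D \right)} = \frac{a + 5 D}{D + a}$
$173 \left(d{\left(132,\left(4 + 7\right) 0 \right)} + Z\right) = 173 \left(\frac{132 + 5 \left(4 + 7\right) 0}{\left(4 + 7\right) 0 + 132} - \frac{17684}{3}\right) = 173 \left(\frac{132 + 5 \cdot 11 \cdot 0}{11 \cdot 0 + 132} - \frac{17684}{3}\right) = 173 \left(\frac{132 + 5 \cdot 0}{0 + 132} - \frac{17684}{3}\right) = 173 \left(\frac{132 + 0}{132} - \frac{17684}{3}\right) = 173 \left(\frac{1}{132} \cdot 132 - \frac{17684}{3}\right) = 173 \left(1 - \frac{17684}{3}\right) = 173 \left(- \frac{17681}{3}\right) = - \frac{3058813}{3}$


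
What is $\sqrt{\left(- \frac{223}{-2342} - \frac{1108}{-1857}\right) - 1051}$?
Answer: $\frac{i \sqrt{19866177542245218}}{4349094} \approx 32.408 i$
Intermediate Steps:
$\sqrt{\left(- \frac{223}{-2342} - \frac{1108}{-1857}\right) - 1051} = \sqrt{\left(\left(-223\right) \left(- \frac{1}{2342}\right) - - \frac{1108}{1857}\right) - 1051} = \sqrt{\left(\frac{223}{2342} + \frac{1108}{1857}\right) - 1051} = \sqrt{\frac{3009047}{4349094} - 1051} = \sqrt{- \frac{4567888747}{4349094}} = \frac{i \sqrt{19866177542245218}}{4349094}$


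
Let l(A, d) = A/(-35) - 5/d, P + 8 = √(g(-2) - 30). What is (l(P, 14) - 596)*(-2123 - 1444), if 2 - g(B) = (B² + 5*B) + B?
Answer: 148847343/70 + 7134*I*√5/35 ≈ 2.1264e+6 + 455.77*I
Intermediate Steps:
g(B) = 2 - B² - 6*B (g(B) = 2 - ((B² + 5*B) + B) = 2 - (B² + 6*B) = 2 + (-B² - 6*B) = 2 - B² - 6*B)
P = -8 + 2*I*√5 (P = -8 + √((2 - 1*(-2)² - 6*(-2)) - 30) = -8 + √((2 - 1*4 + 12) - 30) = -8 + √((2 - 4 + 12) - 30) = -8 + √(10 - 30) = -8 + √(-20) = -8 + 2*I*√5 ≈ -8.0 + 4.4721*I)
l(A, d) = -5/d - A/35 (l(A, d) = A*(-1/35) - 5/d = -A/35 - 5/d = -5/d - A/35)
(l(P, 14) - 596)*(-2123 - 1444) = ((-5/14 - (-8 + 2*I*√5)/35) - 596)*(-2123 - 1444) = ((-5*1/14 + (8/35 - 2*I*√5/35)) - 596)*(-3567) = ((-5/14 + (8/35 - 2*I*√5/35)) - 596)*(-3567) = ((-9/70 - 2*I*√5/35) - 596)*(-3567) = (-41729/70 - 2*I*√5/35)*(-3567) = 148847343/70 + 7134*I*√5/35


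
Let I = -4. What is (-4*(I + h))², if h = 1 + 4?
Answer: 16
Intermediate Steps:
h = 5
(-4*(I + h))² = (-4*(-4 + 5))² = (-4*1)² = (-4)² = 16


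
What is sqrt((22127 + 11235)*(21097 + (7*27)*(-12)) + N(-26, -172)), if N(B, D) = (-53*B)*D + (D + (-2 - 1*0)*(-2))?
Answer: sqrt(627935914) ≈ 25059.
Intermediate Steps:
N(B, D) = 4 + D - 53*B*D (N(B, D) = -53*B*D + (D + (-2 + 0)*(-2)) = -53*B*D + (D - 2*(-2)) = -53*B*D + (D + 4) = -53*B*D + (4 + D) = 4 + D - 53*B*D)
sqrt((22127 + 11235)*(21097 + (7*27)*(-12)) + N(-26, -172)) = sqrt((22127 + 11235)*(21097 + (7*27)*(-12)) + (4 - 172 - 53*(-26)*(-172))) = sqrt(33362*(21097 + 189*(-12)) + (4 - 172 - 237016)) = sqrt(33362*(21097 - 2268) - 237184) = sqrt(33362*18829 - 237184) = sqrt(628173098 - 237184) = sqrt(627935914)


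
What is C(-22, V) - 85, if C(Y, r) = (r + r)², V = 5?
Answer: 15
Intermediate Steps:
C(Y, r) = 4*r² (C(Y, r) = (2*r)² = 4*r²)
C(-22, V) - 85 = 4*5² - 85 = 4*25 - 85 = 100 - 85 = 15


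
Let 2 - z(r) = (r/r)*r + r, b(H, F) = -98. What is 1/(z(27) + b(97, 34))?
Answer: -1/150 ≈ -0.0066667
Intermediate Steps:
z(r) = 2 - 2*r (z(r) = 2 - ((r/r)*r + r) = 2 - (1*r + r) = 2 - (r + r) = 2 - 2*r)
1/(z(27) + b(97, 34)) = 1/((2 - 2*27) - 98) = 1/((2 - 54) - 98) = 1/(-52 - 98) = 1/(-150) = -1/150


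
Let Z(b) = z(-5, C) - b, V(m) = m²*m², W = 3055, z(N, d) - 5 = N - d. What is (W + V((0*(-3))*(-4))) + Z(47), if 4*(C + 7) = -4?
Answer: 3016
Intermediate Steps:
C = -8 (C = -7 + (¼)*(-4) = -7 - 1 = -8)
z(N, d) = 5 + N - d (z(N, d) = 5 + (N - d) = 5 + N - d)
V(m) = m⁴
Z(b) = 8 - b (Z(b) = (5 - 5 - 1*(-8)) - b = (5 - 5 + 8) - b = 8 - b)
(W + V((0*(-3))*(-4))) + Z(47) = (3055 + ((0*(-3))*(-4))⁴) + (8 - 1*47) = (3055 + (0*(-4))⁴) + (8 - 47) = (3055 + 0⁴) - 39 = (3055 + 0) - 39 = 3055 - 39 = 3016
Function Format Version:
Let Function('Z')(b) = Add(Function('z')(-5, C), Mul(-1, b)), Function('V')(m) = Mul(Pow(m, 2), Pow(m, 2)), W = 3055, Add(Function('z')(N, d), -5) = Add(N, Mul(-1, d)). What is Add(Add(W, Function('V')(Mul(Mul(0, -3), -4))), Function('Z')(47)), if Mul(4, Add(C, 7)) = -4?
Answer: 3016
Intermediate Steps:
C = -8 (C = Add(-7, Mul(Rational(1, 4), -4)) = Add(-7, -1) = -8)
Function('z')(N, d) = Add(5, N, Mul(-1, d)) (Function('z')(N, d) = Add(5, Add(N, Mul(-1, d))) = Add(5, N, Mul(-1, d)))
Function('V')(m) = Pow(m, 4)
Function('Z')(b) = Add(8, Mul(-1, b)) (Function('Z')(b) = Add(Add(5, -5, Mul(-1, -8)), Mul(-1, b)) = Add(Add(5, -5, 8), Mul(-1, b)) = Add(8, Mul(-1, b)))
Add(Add(W, Function('V')(Mul(Mul(0, -3), -4))), Function('Z')(47)) = Add(Add(3055, Pow(Mul(Mul(0, -3), -4), 4)), Add(8, Mul(-1, 47))) = Add(Add(3055, Pow(Mul(0, -4), 4)), Add(8, -47)) = Add(Add(3055, Pow(0, 4)), -39) = Add(Add(3055, 0), -39) = Add(3055, -39) = 3016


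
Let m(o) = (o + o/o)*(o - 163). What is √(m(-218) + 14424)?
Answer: 3*√10789 ≈ 311.61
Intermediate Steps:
m(o) = (1 + o)*(-163 + o) (m(o) = (o + 1)*(-163 + o) = (1 + o)*(-163 + o))
√(m(-218) + 14424) = √((-163 + (-218)² - 162*(-218)) + 14424) = √((-163 + 47524 + 35316) + 14424) = √(82677 + 14424) = √97101 = 3*√10789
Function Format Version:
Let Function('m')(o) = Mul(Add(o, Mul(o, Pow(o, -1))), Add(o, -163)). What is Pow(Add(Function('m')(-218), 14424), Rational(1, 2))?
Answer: Mul(3, Pow(10789, Rational(1, 2))) ≈ 311.61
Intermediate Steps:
Function('m')(o) = Mul(Add(1, o), Add(-163, o)) (Function('m')(o) = Mul(Add(o, 1), Add(-163, o)) = Mul(Add(1, o), Add(-163, o)))
Pow(Add(Function('m')(-218), 14424), Rational(1, 2)) = Pow(Add(Add(-163, Pow(-218, 2), Mul(-162, -218)), 14424), Rational(1, 2)) = Pow(Add(Add(-163, 47524, 35316), 14424), Rational(1, 2)) = Pow(Add(82677, 14424), Rational(1, 2)) = Pow(97101, Rational(1, 2)) = Mul(3, Pow(10789, Rational(1, 2)))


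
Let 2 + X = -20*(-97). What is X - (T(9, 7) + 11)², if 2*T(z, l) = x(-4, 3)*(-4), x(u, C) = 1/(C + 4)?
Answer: 89337/49 ≈ 1823.2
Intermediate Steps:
x(u, C) = 1/(4 + C)
X = 1938 (X = -2 - 20*(-97) = -2 + 1940 = 1938)
T(z, l) = -2/7 (T(z, l) = (-4/(4 + 3))/2 = (-4/7)/2 = ((⅐)*(-4))/2 = (½)*(-4/7) = -2/7)
X - (T(9, 7) + 11)² = 1938 - (-2/7 + 11)² = 1938 - (75/7)² = 1938 - 1*5625/49 = 1938 - 5625/49 = 89337/49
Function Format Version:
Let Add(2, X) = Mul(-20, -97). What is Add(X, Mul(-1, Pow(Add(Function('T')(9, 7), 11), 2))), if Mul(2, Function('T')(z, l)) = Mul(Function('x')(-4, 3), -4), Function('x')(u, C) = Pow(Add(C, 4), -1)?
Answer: Rational(89337, 49) ≈ 1823.2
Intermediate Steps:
Function('x')(u, C) = Pow(Add(4, C), -1)
X = 1938 (X = Add(-2, Mul(-20, -97)) = Add(-2, 1940) = 1938)
Function('T')(z, l) = Rational(-2, 7) (Function('T')(z, l) = Mul(Rational(1, 2), Mul(Pow(Add(4, 3), -1), -4)) = Mul(Rational(1, 2), Mul(Pow(7, -1), -4)) = Mul(Rational(1, 2), Mul(Rational(1, 7), -4)) = Mul(Rational(1, 2), Rational(-4, 7)) = Rational(-2, 7))
Add(X, Mul(-1, Pow(Add(Function('T')(9, 7), 11), 2))) = Add(1938, Mul(-1, Pow(Add(Rational(-2, 7), 11), 2))) = Add(1938, Mul(-1, Pow(Rational(75, 7), 2))) = Add(1938, Mul(-1, Rational(5625, 49))) = Add(1938, Rational(-5625, 49)) = Rational(89337, 49)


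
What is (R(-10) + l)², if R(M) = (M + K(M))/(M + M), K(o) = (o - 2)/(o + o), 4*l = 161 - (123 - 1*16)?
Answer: 1951609/10000 ≈ 195.16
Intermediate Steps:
l = 27/2 (l = (161 - (123 - 1*16))/4 = (161 - (123 - 16))/4 = (161 - 1*107)/4 = (161 - 107)/4 = (¼)*54 = 27/2 ≈ 13.500)
K(o) = (-2 + o)/(2*o) (K(o) = (-2 + o)/((2*o)) = (-2 + o)*(1/(2*o)) = (-2 + o)/(2*o))
R(M) = (M + (-2 + M)/(2*M))/(2*M) (R(M) = (M + (-2 + M)/(2*M))/(M + M) = (M + (-2 + M)/(2*M))/((2*M)) = (M + (-2 + M)/(2*M))*(1/(2*M)) = (M + (-2 + M)/(2*M))/(2*M))
(R(-10) + l)² = ((¼)*(-2 - 10 + 2*(-10)²)/(-10)² + 27/2)² = ((¼)*(1/100)*(-2 - 10 + 2*100) + 27/2)² = ((¼)*(1/100)*(-2 - 10 + 200) + 27/2)² = ((¼)*(1/100)*188 + 27/2)² = (47/100 + 27/2)² = (1397/100)² = 1951609/10000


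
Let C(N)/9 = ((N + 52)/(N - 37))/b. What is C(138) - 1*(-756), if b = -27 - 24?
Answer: 1297482/1717 ≈ 755.67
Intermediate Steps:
b = -51
C(N) = -3*(52 + N)/(17*(-37 + N)) (C(N) = 9*(((N + 52)/(N - 37))/(-51)) = 9*(((52 + N)/(-37 + N))*(-1/51)) = 9*(-(52 + N)/(51*(-37 + N))) = -3*(52 + N)/(17*(-37 + N)))
C(138) - 1*(-756) = 3*(-52 - 1*138)/(17*(-37 + 138)) - 1*(-756) = (3/17)*(-52 - 138)/101 + 756 = (3/17)*(1/101)*(-190) + 756 = -570/1717 + 756 = 1297482/1717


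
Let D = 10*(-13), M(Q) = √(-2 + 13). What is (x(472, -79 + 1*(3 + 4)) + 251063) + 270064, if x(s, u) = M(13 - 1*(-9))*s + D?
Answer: 520997 + 472*√11 ≈ 5.2256e+5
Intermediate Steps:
M(Q) = √11
D = -130
x(s, u) = -130 + s*√11 (x(s, u) = √11*s - 130 = s*√11 - 130 = -130 + s*√11)
(x(472, -79 + 1*(3 + 4)) + 251063) + 270064 = ((-130 + 472*√11) + 251063) + 270064 = (250933 + 472*√11) + 270064 = 520997 + 472*√11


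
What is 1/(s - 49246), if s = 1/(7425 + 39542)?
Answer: -46967/2312936881 ≈ -2.0306e-5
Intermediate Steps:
s = 1/46967 ≈ 2.1292e-5
1/(s - 49246) = 1/(1/46967 - 49246) = 1/(-2312936881/46967) = -46967/2312936881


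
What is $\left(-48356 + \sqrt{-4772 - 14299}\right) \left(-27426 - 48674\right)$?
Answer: $3679891600 - 228300 i \sqrt{2119} \approx 3.6799 \cdot 10^{9} - 1.0509 \cdot 10^{7} i$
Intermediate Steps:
$\left(-48356 + \sqrt{-4772 - 14299}\right) \left(-27426 - 48674\right) = \left(-48356 + \sqrt{-19071}\right) \left(-76100\right) = \left(-48356 + 3 i \sqrt{2119}\right) \left(-76100\right) = 3679891600 - 228300 i \sqrt{2119}$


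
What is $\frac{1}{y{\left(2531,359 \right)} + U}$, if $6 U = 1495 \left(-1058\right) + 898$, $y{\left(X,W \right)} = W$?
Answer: $- \frac{3}{789329} \approx -3.8007 \cdot 10^{-6}$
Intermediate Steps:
$U = - \frac{790406}{3}$ ($U = \frac{1495 \left(-1058\right) + 898}{6} = \frac{-1581710 + 898}{6} = \frac{1}{6} \left(-1580812\right) = - \frac{790406}{3} \approx -2.6347 \cdot 10^{5}$)
$\frac{1}{y{\left(2531,359 \right)} + U} = \frac{1}{359 - \frac{790406}{3}} = \frac{1}{- \frac{789329}{3}} = - \frac{3}{789329}$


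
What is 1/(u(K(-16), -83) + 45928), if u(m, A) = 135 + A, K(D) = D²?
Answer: 1/45980 ≈ 2.1749e-5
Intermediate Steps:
1/(u(K(-16), -83) + 45928) = 1/((135 - 83) + 45928) = 1/(52 + 45928) = 1/45980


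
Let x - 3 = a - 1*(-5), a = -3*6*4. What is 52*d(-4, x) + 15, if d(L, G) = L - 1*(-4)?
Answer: 15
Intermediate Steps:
a = -72 (a = -18*4 = -72)
x = -64 (x = 3 + (-72 - 1*(-5)) = 3 + (-72 + 5) = 3 - 67 = -64)
d(L, G) = 4 + L (d(L, G) = L + 4 = 4 + L)
52*d(-4, x) + 15 = 52*(4 - 4) + 15 = 52*0 + 15 = 0 + 15 = 15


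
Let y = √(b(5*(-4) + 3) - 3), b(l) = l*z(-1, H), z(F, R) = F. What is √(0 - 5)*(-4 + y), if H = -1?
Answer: I*√5*(-4 + √14) ≈ -0.57767*I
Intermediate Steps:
b(l) = -l (b(l) = l*(-1) = -l)
y = √14 (y = √(-(5*(-4) + 3) - 3) = √(-(-20 + 3) - 3) = √(-1*(-17) - 3) = √(17 - 3) = √14 ≈ 3.7417)
√(0 - 5)*(-4 + y) = √(0 - 5)*(-4 + √14) = √(-5)*(-4 + √14) = (I*√5)*(-4 + √14) = I*√5*(-4 + √14)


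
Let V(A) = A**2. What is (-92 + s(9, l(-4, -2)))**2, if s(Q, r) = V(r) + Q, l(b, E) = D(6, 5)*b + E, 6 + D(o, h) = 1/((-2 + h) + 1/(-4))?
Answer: 1683707089/14641 ≈ 1.1500e+5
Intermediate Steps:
D(o, h) = -6 + 1/(-9/4 + h) (D(o, h) = -6 + 1/((-2 + h) + 1/(-4)) = -6 + 1/((-2 + h) - 1/4) = -6 + 1/(-9/4 + h))
l(b, E) = E - 62*b/11 (l(b, E) = (2*(29 - 12*5)/(-9 + 4*5))*b + E = (2*(29 - 60)/(-9 + 20))*b + E = (2*(-31)/11)*b + E = (2*(1/11)*(-31))*b + E = -62*b/11 + E = E - 62*b/11)
s(Q, r) = Q + r**2 (s(Q, r) = r**2 + Q = Q + r**2)
(-92 + s(9, l(-4, -2)))**2 = (-92 + (9 + (-2 - 62/11*(-4))**2))**2 = (-92 + (9 + (-2 + 248/11)**2))**2 = (-92 + (9 + (226/11)**2))**2 = (-92 + (9 + 51076/121))**2 = (-92 + 52165/121)**2 = (41033/121)**2 = 1683707089/14641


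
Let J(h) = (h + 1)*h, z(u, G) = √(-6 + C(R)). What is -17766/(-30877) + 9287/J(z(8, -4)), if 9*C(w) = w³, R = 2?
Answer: -33504093/22055 - 250749*I*√46/2530 ≈ -1519.1 - 672.2*I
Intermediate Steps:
C(w) = w³/9
z(u, G) = I*√46/3 (z(u, G) = √(-6 + (⅑)*2³) = √(-6 + (⅑)*8) = √(-6 + 8/9) = √(-46/9) = I*√46/3)
J(h) = h*(1 + h) (J(h) = (1 + h)*h = h*(1 + h))
-17766/(-30877) + 9287/J(z(8, -4)) = -17766/(-30877) + 9287/(((I*√46/3)*(1 + I*√46/3))) = -17766*(-1/30877) + 9287/((I*√46*(1 + I*√46/3)/3)) = 2538/4411 + 9287*(-3*I*√46/(46*(1 + I*√46/3))) = 2538/4411 - 27861*I*√46/(46*(1 + I*√46/3))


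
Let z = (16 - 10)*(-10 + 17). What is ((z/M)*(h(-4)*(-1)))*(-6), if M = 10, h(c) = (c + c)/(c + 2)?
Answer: 504/5 ≈ 100.80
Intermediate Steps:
h(c) = 2*c/(2 + c) (h(c) = (2*c)/(2 + c) = 2*c/(2 + c))
z = 42 (z = 6*7 = 42)
((z/M)*(h(-4)*(-1)))*(-6) = ((42/10)*((2*(-4)/(2 - 4))*(-1)))*(-6) = ((42*(⅒))*((2*(-4)/(-2))*(-1)))*(-6) = (21*((2*(-4)*(-½))*(-1))/5)*(-6) = (21*(4*(-1))/5)*(-6) = ((21/5)*(-4))*(-6) = -84/5*(-6) = 504/5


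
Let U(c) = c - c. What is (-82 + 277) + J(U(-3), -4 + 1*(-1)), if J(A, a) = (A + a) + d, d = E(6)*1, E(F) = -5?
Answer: 185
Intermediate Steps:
U(c) = 0
d = -5 (d = -5*1 = -5)
J(A, a) = -5 + A + a (J(A, a) = (A + a) - 5 = -5 + A + a)
(-82 + 277) + J(U(-3), -4 + 1*(-1)) = (-82 + 277) + (-5 + 0 + (-4 + 1*(-1))) = 195 + (-5 + 0 + (-4 - 1)) = 195 + (-5 + 0 - 5) = 195 - 10 = 185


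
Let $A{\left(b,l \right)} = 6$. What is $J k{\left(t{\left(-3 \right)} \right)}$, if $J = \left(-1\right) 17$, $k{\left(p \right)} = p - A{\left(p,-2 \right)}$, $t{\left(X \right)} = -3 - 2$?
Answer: $187$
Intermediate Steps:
$t{\left(X \right)} = -5$ ($t{\left(X \right)} = -3 - 2 = -5$)
$k{\left(p \right)} = -6 + p$ ($k{\left(p \right)} = p - 6 = -6 + p$)
$J = -17$
$J k{\left(t{\left(-3 \right)} \right)} = - 17 \left(-6 - 5\right) = \left(-17\right) \left(-11\right) = 187$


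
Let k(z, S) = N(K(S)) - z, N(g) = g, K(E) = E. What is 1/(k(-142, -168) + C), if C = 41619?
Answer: 1/41593 ≈ 2.4042e-5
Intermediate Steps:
k(z, S) = S - z
1/(k(-142, -168) + C) = 1/((-168 - 1*(-142)) + 41619) = 1/((-168 + 142) + 41619) = 1/(-26 + 41619) = 1/41593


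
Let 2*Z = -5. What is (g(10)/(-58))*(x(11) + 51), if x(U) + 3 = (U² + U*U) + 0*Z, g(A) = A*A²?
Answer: -5000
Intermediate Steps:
Z = -5/2 (Z = (½)*(-5) = -5/2 ≈ -2.5000)
g(A) = A³
x(U) = -3 + 2*U² (x(U) = -3 + ((U² + U*U) + 0*(-5/2)) = -3 + ((U² + U²) + 0) = -3 + (2*U² + 0) = -3 + 2*U²)
(g(10)/(-58))*(x(11) + 51) = (10³/(-58))*((-3 + 2*11²) + 51) = (1000*(-1/58))*((-3 + 2*121) + 51) = -500*((-3 + 242) + 51)/29 = -500*(239 + 51)/29 = -500/29*290 = -5000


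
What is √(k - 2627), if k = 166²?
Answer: √24929 ≈ 157.89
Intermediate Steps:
k = 27556
√(k - 2627) = √(27556 - 2627) = √24929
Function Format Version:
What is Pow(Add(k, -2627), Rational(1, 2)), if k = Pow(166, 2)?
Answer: Pow(24929, Rational(1, 2)) ≈ 157.89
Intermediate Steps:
k = 27556
Pow(Add(k, -2627), Rational(1, 2)) = Pow(Add(27556, -2627), Rational(1, 2)) = Pow(24929, Rational(1, 2))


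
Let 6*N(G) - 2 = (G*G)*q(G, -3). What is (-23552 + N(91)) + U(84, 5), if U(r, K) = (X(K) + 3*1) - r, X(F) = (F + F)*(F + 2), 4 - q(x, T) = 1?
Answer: -116533/6 ≈ -19422.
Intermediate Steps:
q(x, T) = 3 (q(x, T) = 4 - 1*1 = 4 - 1 = 3)
X(F) = 2*F*(2 + F) (X(F) = (2*F)*(2 + F) = 2*F*(2 + F))
N(G) = ⅓ + G²/2 (N(G) = ⅓ + ((G*G)*3)/6 = ⅓ + (G²*3)/6 = ⅓ + (3*G²)/6 = ⅓ + G²/2)
U(r, K) = 3 - r + 2*K*(2 + K) (U(r, K) = (2*K*(2 + K) + 3*1) - r = (2*K*(2 + K) + 3) - r = (3 + 2*K*(2 + K)) - r = 3 - r + 2*K*(2 + K))
(-23552 + N(91)) + U(84, 5) = (-23552 + (⅓ + (½)*91²)) + (3 - 1*84 + 2*5*(2 + 5)) = (-23552 + (⅓ + (½)*8281)) + (3 - 84 + 2*5*7) = (-23552 + (⅓ + 8281/2)) + (3 - 84 + 70) = (-23552 + 24845/6) - 11 = -116467/6 - 11 = -116533/6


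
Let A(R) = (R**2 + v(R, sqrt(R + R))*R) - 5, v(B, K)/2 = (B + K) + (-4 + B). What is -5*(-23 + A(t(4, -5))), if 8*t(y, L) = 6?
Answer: 2495/16 - 15*sqrt(6)/4 ≈ 146.75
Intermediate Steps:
t(y, L) = 3/4 (t(y, L) = (1/8)*6 = 3/4)
v(B, K) = -8 + 2*K + 4*B (v(B, K) = 2*((B + K) + (-4 + B)) = 2*(-4 + K + 2*B) = -8 + 2*K + 4*B)
A(R) = -5 + R**2 + R*(-8 + 4*R + 2*sqrt(2)*sqrt(R)) (A(R) = (R**2 + (-8 + 2*sqrt(R + R) + 4*R)*R) - 5 = (R**2 + (-8 + 2*sqrt(2*R) + 4*R)*R) - 5 = (R**2 + (-8 + 2*(sqrt(2)*sqrt(R)) + 4*R)*R) - 5 = (R**2 + (-8 + 2*sqrt(2)*sqrt(R) + 4*R)*R) - 5 = (R**2 + (-8 + 4*R + 2*sqrt(2)*sqrt(R))*R) - 5 = (R**2 + R*(-8 + 4*R + 2*sqrt(2)*sqrt(R))) - 5 = -5 + R**2 + R*(-8 + 4*R + 2*sqrt(2)*sqrt(R)))
-5*(-23 + A(t(4, -5))) = -5*(-23 + (-5 - 8*3/4 + 5*(3/4)**2 + 2*sqrt(2)*(3/4)**(3/2))) = -5*(-23 + (-5 - 6 + 5*(9/16) + 2*sqrt(2)*(3*sqrt(3)/8))) = -5*(-23 + (-5 - 6 + 45/16 + 3*sqrt(6)/4)) = -5*(-23 + (-131/16 + 3*sqrt(6)/4)) = -5*(-499/16 + 3*sqrt(6)/4) = 2495/16 - 15*sqrt(6)/4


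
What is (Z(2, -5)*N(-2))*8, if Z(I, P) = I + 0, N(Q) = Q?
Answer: -32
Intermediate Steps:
Z(I, P) = I
(Z(2, -5)*N(-2))*8 = (2*(-2))*8 = -4*8 = -32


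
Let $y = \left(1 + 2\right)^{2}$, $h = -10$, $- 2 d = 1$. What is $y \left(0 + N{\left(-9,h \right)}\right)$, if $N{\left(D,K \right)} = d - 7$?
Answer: $- \frac{135}{2} \approx -67.5$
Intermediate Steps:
$d = - \frac{1}{2}$ ($d = \left(- \frac{1}{2}\right) 1 = - \frac{1}{2} \approx -0.5$)
$y = 9$ ($y = 3^{2} = 9$)
$N{\left(D,K \right)} = - \frac{15}{2}$ ($N{\left(D,K \right)} = - \frac{1}{2} - 7 = - \frac{15}{2}$)
$y \left(0 + N{\left(-9,h \right)}\right) = 9 \left(0 - \frac{15}{2}\right) = 9 \left(- \frac{15}{2}\right) = - \frac{135}{2}$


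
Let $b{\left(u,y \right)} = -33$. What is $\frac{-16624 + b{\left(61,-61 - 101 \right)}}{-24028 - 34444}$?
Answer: $\frac{16657}{58472} \approx 0.28487$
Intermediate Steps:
$\frac{-16624 + b{\left(61,-61 - 101 \right)}}{-24028 - 34444} = \frac{-16624 - 33}{-24028 - 34444} = - \frac{16657}{-58472} = \left(-16657\right) \left(- \frac{1}{58472}\right) = \frac{16657}{58472}$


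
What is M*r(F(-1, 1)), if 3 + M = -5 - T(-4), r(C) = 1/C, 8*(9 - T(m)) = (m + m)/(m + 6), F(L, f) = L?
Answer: 35/2 ≈ 17.500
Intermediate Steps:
T(m) = 9 - m/(4*(6 + m)) (T(m) = 9 - (m + m)/(8*(m + 6)) = 9 - 2*m/(8*(6 + m)) = 9 - m/(4*(6 + m)))
M = -35/2 (M = -3 + (-5 - (216 + 35*(-4))/(4*(6 - 4))) = -3 + (-5 - (216 - 140)/(4*2)) = -3 + (-5 - 76/(4*2)) = -3 + (-5 - 1*19/2) = -3 + (-5 - 19/2) = -3 - 29/2 = -35/2 ≈ -17.500)
M*r(F(-1, 1)) = -35/2/(-1) = -35/2*(-1) = 35/2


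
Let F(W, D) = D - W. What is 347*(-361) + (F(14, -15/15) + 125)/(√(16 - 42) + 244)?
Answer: (-125267*√26 + 30565038*I)/(√26 - 244*I) ≈ -1.2527e+5 - 0.0094166*I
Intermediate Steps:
347*(-361) + (F(14, -15/15) + 125)/(√(16 - 42) + 244) = 347*(-361) + ((-15/15 - 1*14) + 125)/(√(16 - 42) + 244) = -125267 + ((-15*1/15 - 14) + 125)/(√(-26) + 244) = -125267 + ((-1 - 14) + 125)/(I*√26 + 244) = -125267 + (-15 + 125)/(244 + I*√26) = -125267 + 110/(244 + I*√26)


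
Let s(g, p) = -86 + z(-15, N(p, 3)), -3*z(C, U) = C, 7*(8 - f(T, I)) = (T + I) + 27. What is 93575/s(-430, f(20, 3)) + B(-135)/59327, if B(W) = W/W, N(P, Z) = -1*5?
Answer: -5551523944/4805487 ≈ -1155.2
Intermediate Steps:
N(P, Z) = -5
f(T, I) = 29/7 - I/7 - T/7 (f(T, I) = 8 - ((T + I) + 27)/7 = 8 - ((I + T) + 27)/7 = 8 - (27 + I + T)/7 = 8 + (-27/7 - I/7 - T/7) = 29/7 - I/7 - T/7)
z(C, U) = -C/3
B(W) = 1
s(g, p) = -81 (s(g, p) = -86 - ⅓*(-15) = -86 + 5 = -81)
93575/s(-430, f(20, 3)) + B(-135)/59327 = 93575/(-81) + 1/59327 = 93575*(-1/81) + 1*(1/59327) = -93575/81 + 1/59327 = -5551523944/4805487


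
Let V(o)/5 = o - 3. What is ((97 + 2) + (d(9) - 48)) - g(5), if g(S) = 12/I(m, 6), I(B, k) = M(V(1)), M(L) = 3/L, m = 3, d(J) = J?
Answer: 100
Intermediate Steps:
V(o) = -15 + 5*o (V(o) = 5*(o - 3) = 5*(-3 + o) = -15 + 5*o)
I(B, k) = -3/10 (I(B, k) = 3/(-15 + 5*1) = 3/(-15 + 5) = 3/(-10) = 3*(-⅒) = -3/10)
g(S) = -40 (g(S) = 12/(-3/10) = 12*(-10/3) = -40)
((97 + 2) + (d(9) - 48)) - g(5) = ((97 + 2) + (9 - 48)) - 1*(-40) = (99 - 39) + 40 = 60 + 40 = 100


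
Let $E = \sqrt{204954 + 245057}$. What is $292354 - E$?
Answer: $292354 - \sqrt{450011} \approx 2.9168 \cdot 10^{5}$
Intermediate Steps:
$E = \sqrt{450011} \approx 670.83$
$292354 - E = 292354 - \sqrt{450011}$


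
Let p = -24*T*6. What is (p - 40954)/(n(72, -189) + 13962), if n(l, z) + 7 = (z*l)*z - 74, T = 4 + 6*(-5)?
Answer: -37210/2585793 ≈ -0.014390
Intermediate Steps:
T = -26 (T = 4 - 30 = -26)
n(l, z) = -81 + l*z**2 (n(l, z) = -7 + ((z*l)*z - 74) = -7 + ((l*z)*z - 74) = -7 + (l*z**2 - 74) = -7 + (-74 + l*z**2) = -81 + l*z**2)
p = 3744 (p = -24*(-26)*6 = 624*6 = 3744)
(p - 40954)/(n(72, -189) + 13962) = (3744 - 40954)/((-81 + 72*(-189)**2) + 13962) = -37210/((-81 + 72*35721) + 13962) = -37210/((-81 + 2571912) + 13962) = -37210/(2571831 + 13962) = -37210/2585793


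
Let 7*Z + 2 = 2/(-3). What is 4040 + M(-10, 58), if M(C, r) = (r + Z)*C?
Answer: 72740/21 ≈ 3463.8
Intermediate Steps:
Z = -8/21 (Z = -2/7 + (2/(-3))/7 = -2/7 + (2*(-1/3))/7 = -2/7 + (1/7)*(-2/3) = -2/7 - 2/21 = -8/21 ≈ -0.38095)
M(C, r) = C*(-8/21 + r) (M(C, r) = (r - 8/21)*C = (-8/21 + r)*C = C*(-8/21 + r))
4040 + M(-10, 58) = 4040 + (1/21)*(-10)*(-8 + 21*58) = 4040 + (1/21)*(-10)*(-8 + 1218) = 4040 + (1/21)*(-10)*1210 = 4040 - 12100/21 = 72740/21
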